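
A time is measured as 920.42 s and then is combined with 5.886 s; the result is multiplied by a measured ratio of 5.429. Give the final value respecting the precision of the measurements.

5029 s

920.42 s + 5.886 s = 926.306 s; the sum is limited to 2 decimal places (5 s.f.).
Carrying full precision, 926.306 × 5.429 = 5028.915274 s; 5.429 has 4 s.f., so the result keeps min(5, 4) = 4 s.f.
Rounded to 4 significant figures: 5029 s.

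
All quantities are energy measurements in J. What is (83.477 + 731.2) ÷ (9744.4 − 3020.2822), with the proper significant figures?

0.1212

83.477 + 731.2 = 814.677, limited to 1 d.p. → 4 s.f.; 9744.4 − 3020.2822 = 6724.1178, limited to 1 d.p. → 5 s.f.
Carrying full precision, 814.677 ÷ 6724.1178 = 0.121157455034…; keep min(4, 5) = 4 s.f.
Rounded to 4 significant figures: 0.1212.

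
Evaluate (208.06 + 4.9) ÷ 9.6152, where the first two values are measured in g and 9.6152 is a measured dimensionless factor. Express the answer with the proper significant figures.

22.15 g

208.06 g + 4.9 g = 212.96 g; the sum is limited to 1 decimal place (4 s.f.).
Carrying full precision, 212.96 ÷ 9.6152 = 22.1482652467… g; 9.6152 has 5 s.f., so the result keeps min(4, 5) = 4 s.f.
Rounded to 4 significant figures: 22.15 g.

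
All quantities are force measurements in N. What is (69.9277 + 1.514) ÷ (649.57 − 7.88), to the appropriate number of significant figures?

0.11133

69.9277 + 1.514 = 71.4417, limited to 3 d.p. → 5 s.f.; 649.57 − 7.88 = 641.69, limited to 2 d.p. → 5 s.f.
Carrying full precision, 71.4417 ÷ 641.69 = 0.111333665789…; keep min(5, 5) = 5 s.f.
Rounded to 5 significant figures: 0.11133.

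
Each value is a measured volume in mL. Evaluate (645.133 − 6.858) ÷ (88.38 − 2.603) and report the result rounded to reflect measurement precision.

645.133 − 6.858 = 638.275, limited to 3 d.p. → 6 s.f.; 88.38 − 2.603 = 85.777, limited to 2 d.p. → 4 s.f.
Carrying full precision, 638.275 ÷ 85.777 = 7.44109726384…; keep min(6, 4) = 4 s.f.
Rounded to 4 significant figures: 7.441.

7.441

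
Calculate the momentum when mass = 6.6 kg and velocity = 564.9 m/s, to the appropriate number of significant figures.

momentum = 6.6 kg × 564.9 m/s = 3728.34 kg·m/s.
6.6 has 2 significant figures; 564.9 has 4.
Division/multiplication keeps the fewest: 2 significant figures.
Rounded: 3.7 × 10³ kg·m/s.

3.7 × 10³ kg·m/s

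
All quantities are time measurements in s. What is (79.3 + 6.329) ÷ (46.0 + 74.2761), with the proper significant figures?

79.3 + 6.329 = 85.629, limited to 1 d.p. → 3 s.f.; 46.0 + 74.2761 = 120.2761, limited to 1 d.p. → 4 s.f.
Carrying full precision, 85.629 ÷ 120.2761 = 0.71193695173…; keep min(3, 4) = 3 s.f.
Rounded to 3 significant figures: 0.712.

0.712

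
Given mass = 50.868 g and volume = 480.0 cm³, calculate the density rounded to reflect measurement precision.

0.1060 g/cm³

density = 50.868 g ÷ 480.0 cm³ = 0.105975 g/cm³.
50.868 has 5 significant figures; 480.0 has 4.
Division/multiplication keeps the fewest: 4 significant figures.
Rounded: 0.1060 g/cm³.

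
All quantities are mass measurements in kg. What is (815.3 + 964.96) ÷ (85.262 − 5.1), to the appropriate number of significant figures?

22.2

815.3 + 964.96 = 1780.26, limited to 1 d.p. → 5 s.f.; 85.262 − 5.1 = 80.162, limited to 1 d.p. → 3 s.f.
Carrying full precision, 1780.26 ÷ 80.162 = 22.2082782366…; keep min(5, 3) = 3 s.f.
Rounded to 3 significant figures: 22.2.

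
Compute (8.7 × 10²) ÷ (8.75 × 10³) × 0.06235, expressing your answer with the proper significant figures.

(8.7 × 10²) ÷ (8.75 × 10³) × 0.06235 = 0.00619937142857…
Multiplication/division keeps the fewest significant figures: 8.7 × 10² → 2 s.f., 8.75 × 10³ → 3 s.f., 0.06235 → 4 s.f.; limit is 2.
Rounded to 2 significant figures: 6.2 × 10⁻³.

6.2 × 10⁻³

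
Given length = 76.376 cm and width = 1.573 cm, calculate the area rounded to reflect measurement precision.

120.1 cm²

area = 76.376 cm × 1.573 cm = 120.139448 cm².
76.376 has 5 significant figures; 1.573 has 4.
Division/multiplication keeps the fewest: 4 significant figures.
Rounded: 120.1 cm².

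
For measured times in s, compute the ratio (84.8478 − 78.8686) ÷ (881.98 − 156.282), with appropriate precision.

0.0082392

84.8478 − 78.8686 = 5.9792, limited to 4 d.p. → 5 s.f.; 881.98 − 156.282 = 725.698, limited to 2 d.p. → 5 s.f.
Carrying full precision, 5.9792 ÷ 725.698 = 0.00823924001444…; keep min(5, 5) = 5 s.f.
Rounded to 5 significant figures: 0.0082392.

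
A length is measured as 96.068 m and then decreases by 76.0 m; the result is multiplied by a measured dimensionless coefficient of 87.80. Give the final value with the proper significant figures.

1.76 × 10^3 m

96.068 m − 76.0 m = 20.068 m; the difference is limited to 1 decimal place (3 s.f.).
Carrying full precision, 20.068 × 87.80 = 1761.9704 m; 87.80 has 4 s.f., so the result keeps min(3, 4) = 3 s.f.
Rounded to 3 significant figures: 1.76 × 10^3 m.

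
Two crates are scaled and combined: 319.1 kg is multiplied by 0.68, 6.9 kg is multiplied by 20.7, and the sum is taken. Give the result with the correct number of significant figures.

319.1 × 0.68 = 216.988 → 2.2 × 10^2 kg (2 s.f., last digit at the 10^1 place).
6.9 × 20.7 = 142.83 → 1.4 × 10^2 kg (2 s.f., last digit at the 10^1 place).
Sum: 359.818 kg; keep the coarser place, 10^1.
Result: 3.6 × 10^2 kg.

3.6 × 10^2 kg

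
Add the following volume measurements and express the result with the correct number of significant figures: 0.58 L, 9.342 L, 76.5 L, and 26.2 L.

112.6 L

0.58 L + 9.342 L + 76.5 L + 26.2 L = 112.622 L.
Addition/subtraction keeps the fewest decimal places: 0.58 → 2 decimal places, 9.342 → 3 decimal places, 76.5 → 1 decimal place, 26.2 → 1 decimal place; limit is 1.
Rounded to 1 decimal place: 112.6 L.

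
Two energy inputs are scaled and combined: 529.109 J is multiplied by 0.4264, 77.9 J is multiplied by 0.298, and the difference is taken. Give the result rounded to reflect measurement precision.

202.4 J

529.109 × 0.4264 = 225.6120776 → 225.6 J (4 s.f., last digit at the 10^-1 place).
77.9 × 0.298 = 23.2142 → 23.2 J (3 s.f., last digit at the 10^-1 place).
Difference: 202.3978776 J; keep the coarser place, 10^-1.
Result: 202.4 J.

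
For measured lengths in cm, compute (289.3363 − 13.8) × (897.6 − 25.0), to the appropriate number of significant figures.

2.404 × 10^5 cm²

289.3363 − 13.8 = 275.5363, limited to 1 d.p. → 4 s.f.; 897.6 − 25.0 = 872.6, limited to 1 d.p. → 4 s.f.
Carrying full precision, 275.5363 × 872.6 = 240432.97538; keep min(4, 4) = 4 s.f.
Rounded to 4 significant figures: 2.404 × 10^5 cm².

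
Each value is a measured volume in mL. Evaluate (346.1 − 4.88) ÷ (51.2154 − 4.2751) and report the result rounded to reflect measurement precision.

7.269

346.1 − 4.88 = 341.22, limited to 1 d.p. → 4 s.f.; 51.2154 − 4.2751 = 46.9403, limited to 4 d.p. → 6 s.f.
Carrying full precision, 341.22 ÷ 46.9403 = 7.26923347316…; keep min(4, 6) = 4 s.f.
Rounded to 4 significant figures: 7.269.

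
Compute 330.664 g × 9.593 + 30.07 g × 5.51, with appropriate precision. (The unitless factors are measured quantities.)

330.664 × 9.593 = 3172.059752 → 3172 g (4 s.f., last digit at the 10^0 place).
30.07 × 5.51 = 165.6857 → 166 g (3 s.f., last digit at the 10^0 place).
Sum: 3337.745452 g; keep the coarser place, 10^0.
Result: 3338 g.

3338 g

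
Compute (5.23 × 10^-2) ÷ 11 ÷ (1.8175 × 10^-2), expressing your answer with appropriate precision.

(5.23 × 10^-2) ÷ 11 ÷ (1.8175 × 10^-2) = 0.261598099287…
Multiplication/division keeps the fewest significant figures: 5.23 × 10^-2 → 3 s.f., 11 → 2 s.f., 1.8175 × 10^-2 → 5 s.f.; limit is 2.
Rounded to 2 significant figures: 0.26.

0.26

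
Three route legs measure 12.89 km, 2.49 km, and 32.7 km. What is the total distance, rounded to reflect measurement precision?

48.1 km

12.89 km + 2.49 km + 32.7 km = 48.08 km.
Addition/subtraction keeps the fewest decimal places: 12.89 → 2 decimal places, 2.49 → 2 decimal places, 32.7 → 1 decimal place; limit is 1.
Rounded to 1 decimal place: 48.1 km.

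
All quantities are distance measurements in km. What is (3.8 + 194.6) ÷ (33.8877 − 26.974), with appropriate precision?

28.70

3.8 + 194.6 = 198.4, limited to 1 d.p. → 4 s.f.; 33.8877 − 26.974 = 6.9137, limited to 3 d.p. → 4 s.f.
Carrying full precision, 198.4 ÷ 6.9137 = 28.6966457902…; keep min(4, 4) = 4 s.f.
Rounded to 4 significant figures: 28.70.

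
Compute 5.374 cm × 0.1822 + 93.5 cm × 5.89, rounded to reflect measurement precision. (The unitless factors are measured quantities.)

552 cm

5.374 × 0.1822 = 0.9791428 → 0.9791 cm (4 s.f., last digit at the 10^-4 place).
93.5 × 5.89 = 550.715 → 551 cm (3 s.f., last digit at the 10^0 place).
Sum: 551.6941428 cm; keep the coarser place, 10^0.
Result: 552 cm.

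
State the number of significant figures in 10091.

5

10091: zeros between nonzero digits are significant.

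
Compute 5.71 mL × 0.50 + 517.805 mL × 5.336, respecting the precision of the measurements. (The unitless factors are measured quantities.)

2766 mL

5.71 × 0.50 = 2.855 → 2.9 mL (2 s.f., last digit at the 10^-1 place).
517.805 × 5.336 = 2763.00748 → 2763 mL (4 s.f., last digit at the 10^0 place).
Sum: 2765.86248 mL; keep the coarser place, 10^0.
Result: 2766 mL.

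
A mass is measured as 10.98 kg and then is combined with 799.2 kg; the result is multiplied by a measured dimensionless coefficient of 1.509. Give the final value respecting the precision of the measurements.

1223 kg

10.98 kg + 799.2 kg = 810.18 kg; the sum is limited to 1 decimal place (4 s.f.).
Carrying full precision, 810.18 × 1.509 = 1222.56162 kg; 1.509 has 4 s.f., so the result keeps min(4, 4) = 4 s.f.
Rounded to 4 significant figures: 1223 kg.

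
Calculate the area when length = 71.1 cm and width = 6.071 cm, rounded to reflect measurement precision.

432 cm²

area = 71.1 cm × 6.071 cm = 431.6481 cm².
71.1 has 3 significant figures; 6.071 has 4.
Division/multiplication keeps the fewest: 3 significant figures.
Rounded: 432 cm².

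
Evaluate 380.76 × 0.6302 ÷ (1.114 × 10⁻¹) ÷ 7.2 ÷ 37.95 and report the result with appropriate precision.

7.9

380.76 × 0.6302 ÷ (1.114 × 10⁻¹) ÷ 7.2 ÷ 37.95 = 7.88315833379…
Multiplication/division keeps the fewest significant figures: 380.76 → 5 s.f., 0.6302 → 4 s.f., 1.114 × 10⁻¹ → 4 s.f., 7.2 → 2 s.f., 37.95 → 4 s.f.; limit is 2.
Rounded to 2 significant figures: 7.9.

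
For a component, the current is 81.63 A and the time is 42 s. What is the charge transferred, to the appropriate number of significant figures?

3.4 × 10^3 C

charge transferred = 81.63 A × 42 s = 3428.46 C.
81.63 has 4 significant figures; 42 has 2.
Division/multiplication keeps the fewest: 2 significant figures.
Rounded: 3.4 × 10^3 C.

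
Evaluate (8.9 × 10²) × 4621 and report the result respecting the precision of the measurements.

4.1 × 10⁶

(8.9 × 10²) × 4621 = 4112690
Multiplication/division keeps the fewest significant figures: 8.9 × 10² → 2 s.f., 4621 → 4 s.f.; limit is 2.
Rounded to 2 significant figures: 4.1 × 10⁶.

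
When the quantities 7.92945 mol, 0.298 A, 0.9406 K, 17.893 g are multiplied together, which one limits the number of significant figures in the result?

7.92945 mol → 6 s.f.; 0.298 A → 3 s.f.; 0.9406 K → 4 s.f.; 17.893 g → 5 s.f.
The fewest is 3 significant figures, from 0.298 A.

0.298 A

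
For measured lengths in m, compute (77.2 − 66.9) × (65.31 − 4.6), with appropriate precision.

77.2 − 66.9 = 10.3, limited to 1 d.p. → 3 s.f.; 65.31 − 4.6 = 60.71, limited to 1 d.p. → 3 s.f.
Carrying full precision, 10.3 × 60.71 = 625.313; keep min(3, 3) = 3 s.f.
Rounded to 3 significant figures: 6.25 × 10² m².

6.25 × 10² m²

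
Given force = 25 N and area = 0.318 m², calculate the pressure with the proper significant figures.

pressure = 25 N ÷ 0.318 m² = 78.6163522013… Pa.
25 has 2 significant figures; 0.318 has 3.
Division/multiplication keeps the fewest: 2 significant figures.
Rounded: 79 Pa.

79 Pa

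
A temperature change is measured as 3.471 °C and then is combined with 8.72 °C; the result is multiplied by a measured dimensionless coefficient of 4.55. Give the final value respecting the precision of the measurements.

3.471 °C + 8.72 °C = 12.191 °C; the sum is limited to 2 decimal places (4 s.f.).
Carrying full precision, 12.191 × 4.55 = 55.46905 °C; 4.55 has 3 s.f., so the result keeps min(4, 3) = 3 s.f.
Rounded to 3 significant figures: 55.5 °C.

55.5 °C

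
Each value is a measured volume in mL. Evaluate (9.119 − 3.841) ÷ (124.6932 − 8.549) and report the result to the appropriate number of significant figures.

9.119 − 3.841 = 5.278, limited to 3 d.p. → 4 s.f.; 124.6932 − 8.549 = 116.1442, limited to 3 d.p. → 6 s.f.
Carrying full precision, 5.278 ÷ 116.1442 = 0.0454435090172…; keep min(4, 6) = 4 s.f.
Rounded to 4 significant figures: 0.04544.

0.04544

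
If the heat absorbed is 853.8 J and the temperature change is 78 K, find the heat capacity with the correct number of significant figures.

heat capacity = 853.8 J ÷ 78 K = 10.9461538462… J/K.
853.8 has 4 significant figures; 78 has 2.
Division/multiplication keeps the fewest: 2 significant figures.
Rounded: 11 J/K.

11 J/K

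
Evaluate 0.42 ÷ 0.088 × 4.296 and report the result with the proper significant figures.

21

0.42 ÷ 0.088 × 4.296 = 20.5036363636…
Multiplication/division keeps the fewest significant figures: 0.42 → 2 s.f., 0.088 → 2 s.f., 4.296 → 4 s.f.; limit is 2.
Rounded to 2 significant figures: 21.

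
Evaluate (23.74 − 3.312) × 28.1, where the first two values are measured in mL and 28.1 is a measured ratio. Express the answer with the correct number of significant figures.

574 mL

23.74 mL − 3.312 mL = 20.428 mL; the difference is limited to 2 decimal places (4 s.f.).
Carrying full precision, 20.428 × 28.1 = 574.0268 mL; 28.1 has 3 s.f., so the result keeps min(4, 3) = 3 s.f.
Rounded to 3 significant figures: 574 mL.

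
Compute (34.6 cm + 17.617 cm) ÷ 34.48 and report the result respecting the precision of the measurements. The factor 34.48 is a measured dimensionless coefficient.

34.6 cm + 17.617 cm = 52.217 cm; the sum is limited to 1 decimal place (3 s.f.).
Carrying full precision, 52.217 ÷ 34.48 = 1.51441415313… cm; 34.48 has 4 s.f., so the result keeps min(3, 4) = 3 s.f.
Rounded to 3 significant figures: 1.51 cm.

1.51 cm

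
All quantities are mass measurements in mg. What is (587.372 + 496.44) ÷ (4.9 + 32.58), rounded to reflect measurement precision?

587.372 + 496.44 = 1083.812, limited to 2 d.p. → 6 s.f.; 4.9 + 32.58 = 37.48, limited to 1 d.p. → 3 s.f.
Carrying full precision, 1083.812 ÷ 37.48 = 28.9170757737…; keep min(6, 3) = 3 s.f.
Rounded to 3 significant figures: 28.9.

28.9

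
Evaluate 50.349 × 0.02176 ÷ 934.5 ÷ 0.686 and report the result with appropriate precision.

50.349 × 0.02176 ÷ 934.5 ÷ 0.686 = 0.00170901674864…
Multiplication/division keeps the fewest significant figures: 50.349 → 5 s.f., 0.02176 → 4 s.f., 934.5 → 4 s.f., 0.686 → 3 s.f.; limit is 3.
Rounded to 3 significant figures: 0.00171.

0.00171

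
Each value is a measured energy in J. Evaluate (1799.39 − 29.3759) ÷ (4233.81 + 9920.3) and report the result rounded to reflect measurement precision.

0.125053

1799.39 − 29.3759 = 1770.0141, limited to 2 d.p. → 6 s.f.; 4233.81 + 9920.3 = 14154.11, limited to 1 d.p. → 6 s.f.
Carrying full precision, 1770.0141 ÷ 14154.11 = 0.12505301287…; keep min(6, 6) = 6 s.f.
Rounded to 6 significant figures: 0.125053.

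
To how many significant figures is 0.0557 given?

3

0.0557: leading zeros are not significant.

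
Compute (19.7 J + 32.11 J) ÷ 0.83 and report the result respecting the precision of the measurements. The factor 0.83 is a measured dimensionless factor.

19.7 J + 32.11 J = 51.81 J; the sum is limited to 1 decimal place (3 s.f.).
Carrying full precision, 51.81 ÷ 0.83 = 62.421686747… J; 0.83 has 2 s.f., so the result keeps min(3, 2) = 2 s.f.
Rounded to 2 significant figures: 62 J.

62 J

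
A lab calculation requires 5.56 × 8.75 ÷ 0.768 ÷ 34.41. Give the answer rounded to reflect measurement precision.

1.84

5.56 × 8.75 ÷ 0.768 ÷ 34.41 = 1.84092863024…
Multiplication/division keeps the fewest significant figures: 5.56 → 3 s.f., 8.75 → 3 s.f., 0.768 → 3 s.f., 34.41 → 4 s.f.; limit is 3.
Rounded to 3 significant figures: 1.84.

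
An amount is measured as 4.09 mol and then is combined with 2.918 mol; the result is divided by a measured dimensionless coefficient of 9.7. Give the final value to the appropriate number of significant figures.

0.72 mol

4.09 mol + 2.918 mol = 7.008 mol; the sum is limited to 2 decimal places (3 s.f.).
Carrying full precision, 7.008 ÷ 9.7 = 0.722474226804… mol; 9.7 has 2 s.f., so the result keeps min(3, 2) = 2 s.f.
Rounded to 2 significant figures: 0.72 mol.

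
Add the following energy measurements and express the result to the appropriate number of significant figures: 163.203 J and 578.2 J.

163.203 J + 578.2 J = 741.403 J.
Addition/subtraction keeps the fewest decimal places: 163.203 → 3 decimal places, 578.2 → 1 decimal place; limit is 1.
Rounded to 1 decimal place: 741.4 J.

741.4 J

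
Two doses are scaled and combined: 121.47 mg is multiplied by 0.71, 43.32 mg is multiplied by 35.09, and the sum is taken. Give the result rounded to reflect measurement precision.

1606 mg

121.47 × 0.71 = 86.2437 → 86 mg (2 s.f., last digit at the 10^0 place).
43.32 × 35.09 = 1520.0988 → 1.520 × 10³ mg (4 s.f., last digit at the 10^0 place).
Sum: 1606.3425 mg; keep the coarser place, 10^0.
Result: 1606 mg.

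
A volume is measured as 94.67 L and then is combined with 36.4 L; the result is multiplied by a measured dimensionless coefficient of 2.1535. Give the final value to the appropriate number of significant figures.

94.67 L + 36.4 L = 131.07 L; the sum is limited to 1 decimal place (4 s.f.).
Carrying full precision, 131.07 × 2.1535 = 282.259245 L; 2.1535 has 5 s.f., so the result keeps min(4, 5) = 4 s.f.
Rounded to 4 significant figures: 282.3 L.

282.3 L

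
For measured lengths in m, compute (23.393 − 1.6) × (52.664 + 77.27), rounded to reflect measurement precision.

2.83 × 10^3 m²

23.393 − 1.6 = 21.793, limited to 1 d.p. → 3 s.f.; 52.664 + 77.27 = 129.934, limited to 2 d.p. → 5 s.f.
Carrying full precision, 21.793 × 129.934 = 2831.651662; keep min(3, 5) = 3 s.f.
Rounded to 3 significant figures: 2.83 × 10^3 m².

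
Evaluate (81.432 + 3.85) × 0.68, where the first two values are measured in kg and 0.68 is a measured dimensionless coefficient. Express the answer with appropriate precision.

58 kg

81.432 kg + 3.85 kg = 85.282 kg; the sum is limited to 2 decimal places (4 s.f.).
Carrying full precision, 85.282 × 0.68 = 57.99176 kg; 0.68 has 2 s.f., so the result keeps min(4, 2) = 2 s.f.
Rounded to 2 significant figures: 58 kg.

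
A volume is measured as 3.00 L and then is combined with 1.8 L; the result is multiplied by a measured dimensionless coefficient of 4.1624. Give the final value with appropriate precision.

2.0 × 10¹ L

3.00 L + 1.8 L = 4.80 L; the sum is limited to 1 decimal place (2 s.f.).
Carrying full precision, 4.80 × 4.1624 = 19.97952 L; 4.1624 has 5 s.f., so the result keeps min(2, 5) = 2 s.f.
Rounded to 2 significant figures: 2.0 × 10¹ L.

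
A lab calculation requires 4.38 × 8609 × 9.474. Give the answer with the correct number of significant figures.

4.38 × 8609 × 9.474 = 357240.09708
Multiplication/division keeps the fewest significant figures: 4.38 → 3 s.f., 8609 → 4 s.f., 9.474 → 4 s.f.; limit is 3.
Rounded to 3 significant figures: 3.57 × 10^5.

3.57 × 10^5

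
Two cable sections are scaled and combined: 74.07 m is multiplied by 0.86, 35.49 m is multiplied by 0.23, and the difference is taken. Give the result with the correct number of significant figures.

74.07 × 0.86 = 63.7002 → 64 m (2 s.f., last digit at the 10^0 place).
35.49 × 0.23 = 8.1627 → 8.2 m (2 s.f., last digit at the 10^-1 place).
Difference: 55.5375 m; keep the coarser place, 10^0.
Result: 56 m.

56 m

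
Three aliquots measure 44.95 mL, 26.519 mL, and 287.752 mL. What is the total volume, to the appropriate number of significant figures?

359.22 mL

44.95 mL + 26.519 mL + 287.752 mL = 359.221 mL.
Addition/subtraction keeps the fewest decimal places: 44.95 → 2 decimal places, 26.519 → 3 decimal places, 287.752 → 3 decimal places; limit is 2.
Rounded to 2 decimal places: 359.22 mL.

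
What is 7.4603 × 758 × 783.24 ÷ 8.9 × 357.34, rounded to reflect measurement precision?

7.4603 × 758 × 783.24 ÷ 8.9 × 357.34 = 177832847.616…
Multiplication/division keeps the fewest significant figures: 7.4603 → 5 s.f., 758 → 3 s.f., 783.24 → 5 s.f., 8.9 → 2 s.f., 357.34 → 5 s.f.; limit is 2.
Rounded to 2 significant figures: 1.8 × 10⁸.

1.8 × 10⁸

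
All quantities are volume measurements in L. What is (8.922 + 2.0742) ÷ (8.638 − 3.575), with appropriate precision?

8.922 + 2.0742 = 10.9962, limited to 3 d.p. → 5 s.f.; 8.638 − 3.575 = 5.063, limited to 3 d.p. → 4 s.f.
Carrying full precision, 10.9962 ÷ 5.063 = 2.17187438278…; keep min(5, 4) = 4 s.f.
Rounded to 4 significant figures: 2.172.

2.172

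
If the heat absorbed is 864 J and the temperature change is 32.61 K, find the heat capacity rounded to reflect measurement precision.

heat capacity = 864 J ÷ 32.61 K = 26.4949402024… J/K.
864 has 3 significant figures; 32.61 has 4.
Division/multiplication keeps the fewest: 3 significant figures.
Rounded: 26.5 J/K.

26.5 J/K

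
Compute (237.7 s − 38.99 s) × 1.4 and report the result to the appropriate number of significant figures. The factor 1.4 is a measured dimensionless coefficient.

237.7 s − 38.99 s = 198.71 s; the difference is limited to 1 decimal place (4 s.f.).
Carrying full precision, 198.71 × 1.4 = 278.194 s; 1.4 has 2 s.f., so the result keeps min(4, 2) = 2 s.f.
Rounded to 2 significant figures: 2.8 × 10² s.

2.8 × 10² s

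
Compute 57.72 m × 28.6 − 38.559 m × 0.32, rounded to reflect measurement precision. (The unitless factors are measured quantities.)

57.72 × 28.6 = 1650.792 → 1.65 × 10^3 m (3 s.f., last digit at the 10^1 place).
38.559 × 0.32 = 12.33888 → 12 m (2 s.f., last digit at the 10^0 place).
Difference: 1638.45312 m; keep the coarser place, 10^1.
Result: 1.64 × 10^3 m.

1.64 × 10^3 m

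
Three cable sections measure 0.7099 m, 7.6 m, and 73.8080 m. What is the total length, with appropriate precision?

82.1 m

0.7099 m + 7.6 m + 73.8080 m = 82.1179 m.
Addition/subtraction keeps the fewest decimal places: 0.7099 → 4 decimal places, 7.6 → 1 decimal place, 73.8080 → 4 decimal places; limit is 1.
Rounded to 1 decimal place: 82.1 m.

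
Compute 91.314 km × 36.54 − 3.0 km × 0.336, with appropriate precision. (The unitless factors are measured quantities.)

91.314 × 36.54 = 3336.61356 → 3337 km (4 s.f., last digit at the 10^0 place).
3.0 × 0.336 = 1.008 → 1.0 km (2 s.f., last digit at the 10^-1 place).
Difference: 3335.60556 km; keep the coarser place, 10^0.
Result: 3336 km.

3336 km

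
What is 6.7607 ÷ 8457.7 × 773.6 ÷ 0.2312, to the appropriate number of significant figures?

6.7607 ÷ 8457.7 × 773.6 ÷ 0.2312 = 2.67465653317…
Multiplication/division keeps the fewest significant figures: 6.7607 → 5 s.f., 8457.7 → 5 s.f., 773.6 → 4 s.f., 0.2312 → 4 s.f.; limit is 4.
Rounded to 4 significant figures: 2.675.

2.675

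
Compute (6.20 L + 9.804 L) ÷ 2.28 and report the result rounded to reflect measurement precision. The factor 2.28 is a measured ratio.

7.02 L

6.20 L + 9.804 L = 16.004 L; the sum is limited to 2 decimal places (4 s.f.).
Carrying full precision, 16.004 ÷ 2.28 = 7.01929824561… L; 2.28 has 3 s.f., so the result keeps min(4, 3) = 3 s.f.
Rounded to 3 significant figures: 7.02 L.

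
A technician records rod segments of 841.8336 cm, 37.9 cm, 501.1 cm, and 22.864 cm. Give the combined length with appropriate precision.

841.8336 cm + 37.9 cm + 501.1 cm + 22.864 cm = 1403.6976 cm.
Addition/subtraction keeps the fewest decimal places: 841.8336 → 4 decimal places, 37.9 → 1 decimal place, 501.1 → 1 decimal place, 22.864 → 3 decimal places; limit is 1.
Rounded to 1 decimal place: 1403.7 cm.

1403.7 cm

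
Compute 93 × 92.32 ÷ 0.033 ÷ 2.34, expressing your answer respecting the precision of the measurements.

93 × 92.32 ÷ 0.033 ÷ 2.34 = 111185.703186…
Multiplication/division keeps the fewest significant figures: 93 → 2 s.f., 92.32 → 4 s.f., 0.033 → 2 s.f., 2.34 → 3 s.f.; limit is 2.
Rounded to 2 significant figures: 1.1 × 10^5.

1.1 × 10^5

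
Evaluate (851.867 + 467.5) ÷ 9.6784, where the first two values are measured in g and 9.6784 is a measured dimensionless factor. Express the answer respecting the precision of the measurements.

851.867 g + 467.5 g = 1319.367 g; the sum is limited to 1 decimal place (5 s.f.).
Carrying full precision, 1319.367 ÷ 9.6784 = 136.320776161… g; 9.6784 has 5 s.f., so the result keeps min(5, 5) = 5 s.f.
Rounded to 5 significant figures: 136.32 g.

136.32 g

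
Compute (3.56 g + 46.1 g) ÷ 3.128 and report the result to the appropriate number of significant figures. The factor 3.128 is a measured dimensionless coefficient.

15.9 g

3.56 g + 46.1 g = 49.66 g; the sum is limited to 1 decimal place (3 s.f.).
Carrying full precision, 49.66 ÷ 3.128 = 15.8759590793… g; 3.128 has 4 s.f., so the result keeps min(3, 4) = 3 s.f.
Rounded to 3 significant figures: 15.9 g.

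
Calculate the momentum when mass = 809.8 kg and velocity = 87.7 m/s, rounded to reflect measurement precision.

momentum = 809.8 kg × 87.7 m/s = 71019.46 kg·m/s.
809.8 has 4 significant figures; 87.7 has 3.
Division/multiplication keeps the fewest: 3 significant figures.
Rounded: 7.10 × 10⁴ kg·m/s.

7.10 × 10⁴ kg·m/s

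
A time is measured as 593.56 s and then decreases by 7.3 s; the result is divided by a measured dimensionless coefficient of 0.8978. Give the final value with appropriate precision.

593.56 s − 7.3 s = 586.26 s; the difference is limited to 1 decimal place (4 s.f.).
Carrying full precision, 586.26 ÷ 0.8978 = 652.996212965… s; 0.8978 has 4 s.f., so the result keeps min(4, 4) = 4 s.f.
Rounded to 4 significant figures: 653.0 s.

653.0 s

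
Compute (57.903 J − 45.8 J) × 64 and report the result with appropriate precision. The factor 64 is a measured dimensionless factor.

7.7 × 10² J

57.903 J − 45.8 J = 12.103 J; the difference is limited to 1 decimal place (3 s.f.).
Carrying full precision, 12.103 × 64 = 774.592 J; 64 has 2 s.f., so the result keeps min(3, 2) = 2 s.f.
Rounded to 2 significant figures: 7.7 × 10² J.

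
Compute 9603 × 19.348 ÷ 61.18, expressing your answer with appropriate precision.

3037

9603 × 19.348 ÷ 61.18 = 3036.92128146…
Multiplication/division keeps the fewest significant figures: 9603 → 4 s.f., 19.348 → 5 s.f., 61.18 → 4 s.f.; limit is 4.
Rounded to 4 significant figures: 3037.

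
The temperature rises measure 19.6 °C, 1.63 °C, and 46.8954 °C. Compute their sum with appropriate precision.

19.6 °C + 1.63 °C + 46.8954 °C = 68.1254 °C.
Addition/subtraction keeps the fewest decimal places: 19.6 → 1 decimal place, 1.63 → 2 decimal places, 46.8954 → 4 decimal places; limit is 1.
Rounded to 1 decimal place: 68.1 °C.

68.1 °C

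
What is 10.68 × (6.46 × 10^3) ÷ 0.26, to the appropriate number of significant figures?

2.7 × 10^5

10.68 × (6.46 × 10^3) ÷ 0.26 = 265356.923077…
Multiplication/division keeps the fewest significant figures: 10.68 → 4 s.f., 6.46 × 10^3 → 3 s.f., 0.26 → 2 s.f.; limit is 2.
Rounded to 2 significant figures: 2.7 × 10^5.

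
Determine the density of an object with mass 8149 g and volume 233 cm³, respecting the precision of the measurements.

density = 8149 g ÷ 233 cm³ = 34.974248927… g/cm³.
8149 has 4 significant figures; 233 has 3.
Division/multiplication keeps the fewest: 3 significant figures.
Rounded: 35.0 g/cm³.

35.0 g/cm³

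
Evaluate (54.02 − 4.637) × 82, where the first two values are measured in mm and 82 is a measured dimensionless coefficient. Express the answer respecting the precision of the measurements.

54.02 mm − 4.637 mm = 49.383 mm; the difference is limited to 2 decimal places (4 s.f.).
Carrying full precision, 49.383 × 82 = 4049.406 mm; 82 has 2 s.f., so the result keeps min(4, 2) = 2 s.f.
Rounded to 2 significant figures: 4.0 × 10³ mm.

4.0 × 10³ mm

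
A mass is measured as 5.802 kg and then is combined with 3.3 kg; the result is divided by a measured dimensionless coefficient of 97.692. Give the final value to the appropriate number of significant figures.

0.093 kg

5.802 kg + 3.3 kg = 9.102 kg; the sum is limited to 1 decimal place (2 s.f.).
Carrying full precision, 9.102 ÷ 97.692 = 0.0931703721901… kg; 97.692 has 5 s.f., so the result keeps min(2, 5) = 2 s.f.
Rounded to 2 significant figures: 0.093 kg.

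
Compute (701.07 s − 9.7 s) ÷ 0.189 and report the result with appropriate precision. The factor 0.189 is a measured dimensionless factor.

701.07 s − 9.7 s = 691.37 s; the difference is limited to 1 decimal place (4 s.f.).
Carrying full precision, 691.37 ÷ 0.189 = 3658.04232804… s; 0.189 has 3 s.f., so the result keeps min(4, 3) = 3 s.f.
Rounded to 3 significant figures: 3.66 × 10³ s.

3.66 × 10³ s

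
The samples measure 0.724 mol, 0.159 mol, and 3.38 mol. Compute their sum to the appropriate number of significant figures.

0.724 mol + 0.159 mol + 3.38 mol = 4.263 mol.
Addition/subtraction keeps the fewest decimal places: 0.724 → 3 decimal places, 0.159 → 3 decimal places, 3.38 → 2 decimal places; limit is 2.
Rounded to 2 decimal places: 4.26 mol.

4.26 mol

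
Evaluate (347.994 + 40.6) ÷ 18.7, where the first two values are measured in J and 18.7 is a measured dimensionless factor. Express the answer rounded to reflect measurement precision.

20.8 J

347.994 J + 40.6 J = 388.594 J; the sum is limited to 1 decimal place (4 s.f.).
Carrying full precision, 388.594 ÷ 18.7 = 20.7804278075… J; 18.7 has 3 s.f., so the result keeps min(4, 3) = 3 s.f.
Rounded to 3 significant figures: 20.8 J.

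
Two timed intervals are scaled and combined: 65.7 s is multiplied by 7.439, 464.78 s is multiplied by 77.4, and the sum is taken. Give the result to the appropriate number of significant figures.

3.65 × 10⁴ s

65.7 × 7.439 = 488.7423 → 489 s (3 s.f., last digit at the 10^0 place).
464.78 × 77.4 = 35973.972 → 3.60 × 10⁴ s (3 s.f., last digit at the 10^2 place).
Sum: 36462.7143 s; keep the coarser place, 10^2.
Result: 3.65 × 10⁴ s.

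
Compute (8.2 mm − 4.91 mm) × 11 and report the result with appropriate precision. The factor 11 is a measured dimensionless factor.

36 mm

8.2 mm − 4.91 mm = 3.29 mm; the difference is limited to 1 decimal place (2 s.f.).
Carrying full precision, 3.29 × 11 = 36.19 mm; 11 has 2 s.f., so the result keeps min(2, 2) = 2 s.f.
Rounded to 2 significant figures: 36 mm.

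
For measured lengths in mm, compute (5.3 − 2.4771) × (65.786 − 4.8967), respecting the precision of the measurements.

1.7 × 10² mm²

5.3 − 2.4771 = 2.8229, limited to 1 d.p. → 2 s.f.; 65.786 − 4.8967 = 60.8893, limited to 3 d.p. → 5 s.f.
Carrying full precision, 2.8229 × 60.8893 = 171.88440497; keep min(2, 5) = 2 s.f.
Rounded to 2 significant figures: 1.7 × 10² mm².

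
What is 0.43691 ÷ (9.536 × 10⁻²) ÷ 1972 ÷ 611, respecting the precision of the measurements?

3.80 × 10⁻⁶

0.43691 ÷ (9.536 × 10⁻²) ÷ 1972 ÷ 611 = 0.00000380257353874…
Multiplication/division keeps the fewest significant figures: 0.43691 → 5 s.f., 9.536 × 10⁻² → 4 s.f., 1972 → 4 s.f., 611 → 3 s.f.; limit is 3.
Rounded to 3 significant figures: 3.80 × 10⁻⁶.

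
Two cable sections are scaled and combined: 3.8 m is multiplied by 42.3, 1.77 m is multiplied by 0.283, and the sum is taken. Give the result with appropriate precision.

3.8 × 42.3 = 160.74 → 1.6 × 10² m (2 s.f., last digit at the 10^1 place).
1.77 × 0.283 = 0.50091 → 0.501 m (3 s.f., last digit at the 10^-3 place).
Sum: 161.24091 m; keep the coarser place, 10^1.
Result: 1.6 × 10² m.

1.6 × 10² m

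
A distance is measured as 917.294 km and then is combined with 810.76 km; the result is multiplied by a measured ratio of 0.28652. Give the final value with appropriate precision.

495.12 km

917.294 km + 810.76 km = 1728.054 km; the sum is limited to 2 decimal places (6 s.f.).
Carrying full precision, 1728.054 × 0.28652 = 495.12203208 km; 0.28652 has 5 s.f., so the result keeps min(6, 5) = 5 s.f.
Rounded to 5 significant figures: 495.12 km.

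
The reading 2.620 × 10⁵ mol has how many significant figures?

4

2.620 × 10⁵: in scientific notation every digit of the coefficient is significant.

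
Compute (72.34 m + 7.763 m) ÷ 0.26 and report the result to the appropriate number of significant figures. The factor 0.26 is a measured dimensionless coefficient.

3.1 × 10^2 m

72.34 m + 7.763 m = 80.103 m; the sum is limited to 2 decimal places (4 s.f.).
Carrying full precision, 80.103 ÷ 0.26 = 308.088461538… m; 0.26 has 2 s.f., so the result keeps min(4, 2) = 2 s.f.
Rounded to 2 significant figures: 3.1 × 10^2 m.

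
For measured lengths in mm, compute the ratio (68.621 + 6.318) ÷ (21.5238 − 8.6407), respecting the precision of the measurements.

5.8168

68.621 + 6.318 = 74.939, limited to 3 d.p. → 5 s.f.; 21.5238 − 8.6407 = 12.8831, limited to 4 d.p. → 6 s.f.
Carrying full precision, 74.939 ÷ 12.8831 = 5.81684532449…; keep min(5, 6) = 5 s.f.
Rounded to 5 significant figures: 5.8168.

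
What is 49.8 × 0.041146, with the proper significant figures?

49.8 × 0.041146 = 2.0490708
Multiplication/division keeps the fewest significant figures: 49.8 → 3 s.f., 0.041146 → 5 s.f.; limit is 3.
Rounded to 3 significant figures: 2.05.

2.05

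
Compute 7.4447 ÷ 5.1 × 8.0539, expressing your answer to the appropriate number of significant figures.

12

7.4447 ÷ 5.1 × 8.0539 = 11.7566410451…
Multiplication/division keeps the fewest significant figures: 7.4447 → 5 s.f., 5.1 → 2 s.f., 8.0539 → 5 s.f.; limit is 2.
Rounded to 2 significant figures: 12.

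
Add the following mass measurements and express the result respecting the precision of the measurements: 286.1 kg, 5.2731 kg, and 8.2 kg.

286.1 kg + 5.2731 kg + 8.2 kg = 299.5731 kg.
Addition/subtraction keeps the fewest decimal places: 286.1 → 1 decimal place, 5.2731 → 4 decimal places, 8.2 → 1 decimal place; limit is 1.
Rounded to 1 decimal place: 299.6 kg.

299.6 kg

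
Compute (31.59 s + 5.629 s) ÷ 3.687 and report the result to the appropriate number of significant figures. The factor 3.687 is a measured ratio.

31.59 s + 5.629 s = 37.219 s; the sum is limited to 2 decimal places (4 s.f.).
Carrying full precision, 37.219 ÷ 3.687 = 10.0946569026… s; 3.687 has 4 s.f., so the result keeps min(4, 4) = 4 s.f.
Rounded to 4 significant figures: 10.09 s.

10.09 s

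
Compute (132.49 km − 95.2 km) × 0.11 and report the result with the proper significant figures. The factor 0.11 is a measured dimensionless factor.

132.49 km − 95.2 km = 37.29 km; the difference is limited to 1 decimal place (3 s.f.).
Carrying full precision, 37.29 × 0.11 = 4.1019 km; 0.11 has 2 s.f., so the result keeps min(3, 2) = 2 s.f.
Rounded to 2 significant figures: 4.1 km.

4.1 km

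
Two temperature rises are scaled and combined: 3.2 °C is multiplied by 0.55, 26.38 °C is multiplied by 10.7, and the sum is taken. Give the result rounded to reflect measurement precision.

3.2 × 0.55 = 1.76 → 1.8 °C (2 s.f., last digit at the 10^-1 place).
26.38 × 10.7 = 282.266 → 282 °C (3 s.f., last digit at the 10^0 place).
Sum: 284.026 °C; keep the coarser place, 10^0.
Result: 284 °C.

284 °C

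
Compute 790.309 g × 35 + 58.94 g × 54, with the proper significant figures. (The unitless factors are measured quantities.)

790.309 × 35 = 27660.815 → 2.8 × 10^4 g (2 s.f., last digit at the 10^3 place).
58.94 × 54 = 3182.76 → 3.2 × 10^3 g (2 s.f., last digit at the 10^2 place).
Sum: 30843.575 g; keep the coarser place, 10^3.
Result: 3.1 × 10^4 g.

3.1 × 10^4 g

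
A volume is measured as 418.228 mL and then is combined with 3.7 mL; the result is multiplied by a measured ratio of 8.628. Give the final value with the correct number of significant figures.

418.228 mL + 3.7 mL = 421.928 mL; the sum is limited to 1 decimal place (4 s.f.).
Carrying full precision, 421.928 × 8.628 = 3640.394784 mL; 8.628 has 4 s.f., so the result keeps min(4, 4) = 4 s.f.
Rounded to 4 significant figures: 3.640 × 10^3 mL.

3.640 × 10^3 mL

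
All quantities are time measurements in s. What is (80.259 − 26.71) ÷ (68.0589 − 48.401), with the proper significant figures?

2.724

80.259 − 26.71 = 53.549, limited to 2 d.p. → 4 s.f.; 68.0589 − 48.401 = 19.6579, limited to 3 d.p. → 5 s.f.
Carrying full precision, 53.549 ÷ 19.6579 = 2.72404478607…; keep min(4, 5) = 4 s.f.
Rounded to 4 significant figures: 2.724.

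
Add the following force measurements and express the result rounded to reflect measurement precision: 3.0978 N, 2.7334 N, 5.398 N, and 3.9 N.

3.0978 N + 2.7334 N + 5.398 N + 3.9 N = 15.1292 N.
Addition/subtraction keeps the fewest decimal places: 3.0978 → 4 decimal places, 2.7334 → 4 decimal places, 5.398 → 3 decimal places, 3.9 → 1 decimal place; limit is 1.
Rounded to 1 decimal place: 15.1 N.

15.1 N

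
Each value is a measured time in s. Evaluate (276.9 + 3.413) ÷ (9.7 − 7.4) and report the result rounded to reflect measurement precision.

276.9 + 3.413 = 280.313, limited to 1 d.p. → 4 s.f.; 9.7 − 7.4 = 2.3, limited to 1 d.p. → 2 s.f.
Carrying full precision, 280.313 ÷ 2.3 = 121.875217391…; keep min(4, 2) = 2 s.f.
Rounded to 2 significant figures: 1.2 × 10².

1.2 × 10²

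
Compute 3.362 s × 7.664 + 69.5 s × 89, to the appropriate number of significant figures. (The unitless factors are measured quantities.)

3.362 × 7.664 = 25.766368 → 25.77 s (4 s.f., last digit at the 10^-2 place).
69.5 × 89 = 6185.5 → 6.2 × 10^3 s (2 s.f., last digit at the 10^2 place).
Sum: 6211.266368 s; keep the coarser place, 10^2.
Result: 6.2 × 10^3 s.

6.2 × 10^3 s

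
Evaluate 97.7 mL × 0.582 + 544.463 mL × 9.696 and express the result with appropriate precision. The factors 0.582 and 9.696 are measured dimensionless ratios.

97.7 × 0.582 = 56.8614 → 56.9 mL (3 s.f., last digit at the 10^-1 place).
544.463 × 9.696 = 5279.113248 → 5279 mL (4 s.f., last digit at the 10^0 place).
Sum: 5335.974648 mL; keep the coarser place, 10^0.
Result: 5336 mL.

5336 mL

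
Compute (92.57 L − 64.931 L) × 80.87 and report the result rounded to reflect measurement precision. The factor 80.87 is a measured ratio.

92.57 L − 64.931 L = 27.639 L; the difference is limited to 2 decimal places (4 s.f.).
Carrying full precision, 27.639 × 80.87 = 2235.16593 L; 80.87 has 4 s.f., so the result keeps min(4, 4) = 4 s.f.
Rounded to 4 significant figures: 2235 L.

2235 L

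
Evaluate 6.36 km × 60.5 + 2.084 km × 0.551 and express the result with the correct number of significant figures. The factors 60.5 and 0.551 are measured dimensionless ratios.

386 km

6.36 × 60.5 = 384.78 → 385 km (3 s.f., last digit at the 10^0 place).
2.084 × 0.551 = 1.148284 → 1.15 km (3 s.f., last digit at the 10^-2 place).
Sum: 385.928284 km; keep the coarser place, 10^0.
Result: 386 km.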